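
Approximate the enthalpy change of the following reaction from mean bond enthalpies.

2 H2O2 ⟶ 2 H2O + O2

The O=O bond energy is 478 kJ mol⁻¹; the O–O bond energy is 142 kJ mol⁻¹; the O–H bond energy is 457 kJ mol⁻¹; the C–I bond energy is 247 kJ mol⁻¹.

ΔH ≈ −194 kJ

Bonds broken (reactants):
  O–H: 4 × 457 = 1828
  O–O: 2 × 142 = 284
  Σ(broken) = 2112 kJ
Bonds formed (products):
  O–H: 4 × 457 = 1828
  O=O: 1 × 478 = 478
  Σ(formed) = 2306 kJ
ΔH = Σ(broken) − Σ(formed) = 2112 − 2306 = −194 kJ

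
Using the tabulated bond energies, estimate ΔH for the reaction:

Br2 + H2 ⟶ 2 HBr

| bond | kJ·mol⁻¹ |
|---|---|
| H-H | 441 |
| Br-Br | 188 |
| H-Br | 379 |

Bonds broken (reactants):
  Br-Br: 1 × 188 = 188
  H-H: 1 × 441 = 441
  Σ(broken) = 629 kJ
Bonds formed (products):
  H-Br: 2 × 379 = 758
  Σ(formed) = 758 kJ
ΔH = Σ(broken) − Σ(formed) = 629 − 758 = −129 kJ

ΔH ≈ −129 kJ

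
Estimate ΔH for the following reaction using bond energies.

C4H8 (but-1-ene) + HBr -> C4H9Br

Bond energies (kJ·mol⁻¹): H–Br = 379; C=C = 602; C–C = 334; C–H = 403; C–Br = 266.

Bonds broken (reactants):
  C–C: 2 × 334 = 668
  C–H: 8 × 403 = 3224
  C=C: 1 × 602 = 602
  H–Br: 1 × 379 = 379
  Σ(broken) = 4873 kJ
Bonds formed (products):
  C–Br: 1 × 266 = 266
  C–C: 3 × 334 = 1002
  C–H: 9 × 403 = 3627
  Σ(formed) = 4895 kJ
ΔH = Σ(broken) − Σ(formed) = 4873 − 4895 = −22 kJ

ΔH ≈ −22 kJ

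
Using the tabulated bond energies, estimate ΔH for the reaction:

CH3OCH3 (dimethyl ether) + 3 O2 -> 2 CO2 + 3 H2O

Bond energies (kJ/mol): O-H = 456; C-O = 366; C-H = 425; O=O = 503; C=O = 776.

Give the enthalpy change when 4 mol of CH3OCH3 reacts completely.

Bonds broken (reactants):
  C-H: 6 × 425 = 2550
  C-O: 2 × 366 = 732
  O=O: 3 × 503 = 1509
  Σ(broken) = 4791 kJ
Bonds formed (products):
  C=O: 4 × 776 = 3104
  O-H: 6 × 456 = 2736
  Σ(formed) = 5840 kJ
ΔH = Σ(broken) − Σ(formed) = 4791 − 5840 = −1049 kJ
For 4× the reaction as written: 4 × (−1049) = −4196 kJ

ΔH = −4196 kJ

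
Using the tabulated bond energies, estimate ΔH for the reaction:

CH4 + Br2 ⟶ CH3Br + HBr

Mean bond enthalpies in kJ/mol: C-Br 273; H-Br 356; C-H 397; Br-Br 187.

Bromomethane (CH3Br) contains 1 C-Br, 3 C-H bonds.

Bonds broken (reactants):
  Br-Br: 1 × 187 = 187
  C-H: 4 × 397 = 1588
  Σ(broken) = 1775 kJ
Bonds formed (products):
  C-Br: 1 × 273 = 273
  C-H: 3 × 397 = 1191
  H-Br: 1 × 356 = 356
  Σ(formed) = 1820 kJ
ΔH = Σ(broken) − Σ(formed) = 1775 − 1820 = −45 kJ

ΔH ≈ −45 kJ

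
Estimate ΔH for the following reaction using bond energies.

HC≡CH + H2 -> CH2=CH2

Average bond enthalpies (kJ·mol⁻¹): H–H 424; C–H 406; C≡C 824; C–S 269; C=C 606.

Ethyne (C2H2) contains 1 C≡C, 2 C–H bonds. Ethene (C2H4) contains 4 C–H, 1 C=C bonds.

ΔH ≈ −170 kJ

Bonds broken (reactants):
  C≡C: 1 × 824 = 824
  C–H: 2 × 406 = 812
  H–H: 1 × 424 = 424
  Σ(broken) = 2060 kJ
Bonds formed (products):
  C–H: 4 × 406 = 1624
  C=C: 1 × 606 = 606
  Σ(formed) = 2230 kJ
ΔH = Σ(broken) − Σ(formed) = 2060 − 2230 = −170 kJ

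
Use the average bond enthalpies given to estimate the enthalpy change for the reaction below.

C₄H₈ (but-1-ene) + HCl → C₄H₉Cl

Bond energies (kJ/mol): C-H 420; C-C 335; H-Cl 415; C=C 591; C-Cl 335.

ΔH ≈ −84 kJ

Bonds broken (reactants):
  C-C: 2 × 335 = 670
  C-H: 8 × 420 = 3360
  C=C: 1 × 591 = 591
  H-Cl: 1 × 415 = 415
  Σ(broken) = 5036 kJ
Bonds formed (products):
  C-C: 3 × 335 = 1005
  C-Cl: 1 × 335 = 335
  C-H: 9 × 420 = 3780
  Σ(formed) = 5120 kJ
ΔH = Σ(broken) − Σ(formed) = 5036 − 5120 = −84 kJ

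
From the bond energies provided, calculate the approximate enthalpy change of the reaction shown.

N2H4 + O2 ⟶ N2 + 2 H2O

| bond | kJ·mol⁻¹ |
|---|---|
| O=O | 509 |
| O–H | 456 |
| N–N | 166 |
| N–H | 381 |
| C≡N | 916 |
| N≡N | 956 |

ΔH ≈ −581 kJ

Bonds broken (reactants):
  N–H: 4 × 381 = 1524
  N–N: 1 × 166 = 166
  O=O: 1 × 509 = 509
  Σ(broken) = 2199 kJ
Bonds formed (products):
  N≡N: 1 × 956 = 956
  O–H: 4 × 456 = 1824
  Σ(formed) = 2780 kJ
ΔH = Σ(broken) − Σ(formed) = 2199 − 2780 = −581 kJ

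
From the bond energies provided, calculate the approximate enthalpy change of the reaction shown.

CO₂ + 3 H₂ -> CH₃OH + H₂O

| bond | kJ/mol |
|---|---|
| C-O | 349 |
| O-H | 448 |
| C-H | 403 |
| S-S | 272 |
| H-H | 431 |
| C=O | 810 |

ΔH ≈ +11 kJ

Bonds broken (reactants):
  C=O: 2 × 810 = 1620
  H-H: 3 × 431 = 1293
  Σ(broken) = 2913 kJ
Bonds formed (products):
  C-H: 3 × 403 = 1209
  C-O: 1 × 349 = 349
  O-H: 3 × 448 = 1344
  Σ(formed) = 2902 kJ
ΔH = Σ(broken) − Σ(formed) = 2913 − 2902 = +11 kJ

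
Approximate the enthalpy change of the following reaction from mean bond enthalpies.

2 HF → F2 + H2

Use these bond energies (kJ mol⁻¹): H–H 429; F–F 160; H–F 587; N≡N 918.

ΔH ≈ +585 kJ

Bonds broken (reactants):
  H–F: 2 × 587 = 1174
  Σ(broken) = 1174 kJ
Bonds formed (products):
  F–F: 1 × 160 = 160
  H–H: 1 × 429 = 429
  Σ(formed) = 589 kJ
ΔH = Σ(broken) − Σ(formed) = 1174 − 589 = +585 kJ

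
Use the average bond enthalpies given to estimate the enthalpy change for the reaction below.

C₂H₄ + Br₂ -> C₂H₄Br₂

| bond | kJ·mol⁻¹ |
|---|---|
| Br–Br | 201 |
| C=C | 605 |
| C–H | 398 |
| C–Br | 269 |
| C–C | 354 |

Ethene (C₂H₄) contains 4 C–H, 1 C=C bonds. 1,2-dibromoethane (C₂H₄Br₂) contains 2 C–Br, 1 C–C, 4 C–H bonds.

Bonds broken (reactants):
  Br–Br: 1 × 201 = 201
  C–H: 4 × 398 = 1592
  C=C: 1 × 605 = 605
  Σ(broken) = 2398 kJ
Bonds formed (products):
  C–Br: 2 × 269 = 538
  C–C: 1 × 354 = 354
  C–H: 4 × 398 = 1592
  Σ(formed) = 2484 kJ
ΔH = Σ(broken) − Σ(formed) = 2398 − 2484 = −86 kJ

ΔH ≈ −86 kJ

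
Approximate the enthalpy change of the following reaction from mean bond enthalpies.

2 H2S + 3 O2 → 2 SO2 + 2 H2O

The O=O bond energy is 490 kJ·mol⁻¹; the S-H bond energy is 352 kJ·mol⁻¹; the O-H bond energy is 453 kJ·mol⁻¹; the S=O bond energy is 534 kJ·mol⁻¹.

ΔH ≈ −1070 kJ

Bonds broken (reactants):
  O=O: 3 × 490 = 1470
  S-H: 4 × 352 = 1408
  Σ(broken) = 2878 kJ
Bonds formed (products):
  O-H: 4 × 453 = 1812
  S=O: 4 × 534 = 2136
  Σ(formed) = 3948 kJ
ΔH = Σ(broken) − Σ(formed) = 2878 − 3948 = −1070 kJ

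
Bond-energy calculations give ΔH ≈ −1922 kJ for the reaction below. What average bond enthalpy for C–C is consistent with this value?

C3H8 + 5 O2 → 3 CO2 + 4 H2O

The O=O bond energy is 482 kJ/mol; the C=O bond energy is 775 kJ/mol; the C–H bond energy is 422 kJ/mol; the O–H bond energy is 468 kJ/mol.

D(C–C) ≈ 343 kJ/mol

Let D be the C–C bond energy.
Σ(broken) = 2×D + 8×422 + 5×482 = 5786 + 2D
Σ(formed) = 6×775 + 8×468 = 8394
ΔH = Σ(broken) − Σ(formed) = (5786 + 2D) − (8394) = −2608 + 2D
Setting this equal to −1922 kJ gives 2D = 686, so D = 343 kJ/mol.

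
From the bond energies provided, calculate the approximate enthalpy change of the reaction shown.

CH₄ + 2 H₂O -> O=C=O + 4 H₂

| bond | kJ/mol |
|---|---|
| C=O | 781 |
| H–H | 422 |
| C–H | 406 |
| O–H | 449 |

Bonds broken (reactants):
  C–H: 4 × 406 = 1624
  O–H: 4 × 449 = 1796
  Σ(broken) = 3420 kJ
Bonds formed (products):
  C=O: 2 × 781 = 1562
  H–H: 4 × 422 = 1688
  Σ(formed) = 3250 kJ
ΔH = Σ(broken) − Σ(formed) = 3420 − 3250 = +170 kJ

ΔH ≈ +170 kJ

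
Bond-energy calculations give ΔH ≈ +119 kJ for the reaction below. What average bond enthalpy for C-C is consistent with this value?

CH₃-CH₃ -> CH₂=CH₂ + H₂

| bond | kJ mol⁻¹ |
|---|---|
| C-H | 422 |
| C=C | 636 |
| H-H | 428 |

Let D be the C-C bond energy.
Σ(broken) = 1×D + 6×422 = 2532 + D
Σ(formed) = 4×422 + 1×636 + 1×428 = 2752
ΔH = Σ(broken) − Σ(formed) = (2532 + D) − (2752) = −220 + D
Setting this equal to +119 kJ gives D = 339 kJ/mol.

D(C-C) ≈ 339 kJ/mol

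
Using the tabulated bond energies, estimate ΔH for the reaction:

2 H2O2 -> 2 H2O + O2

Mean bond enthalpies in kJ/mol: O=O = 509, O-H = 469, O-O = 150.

Bonds broken (reactants):
  O-H: 4 × 469 = 1876
  O-O: 2 × 150 = 300
  Σ(broken) = 2176 kJ
Bonds formed (products):
  O-H: 4 × 469 = 1876
  O=O: 1 × 509 = 509
  Σ(formed) = 2385 kJ
ΔH = Σ(broken) − Σ(formed) = 2176 − 2385 = −209 kJ

ΔH ≈ −209 kJ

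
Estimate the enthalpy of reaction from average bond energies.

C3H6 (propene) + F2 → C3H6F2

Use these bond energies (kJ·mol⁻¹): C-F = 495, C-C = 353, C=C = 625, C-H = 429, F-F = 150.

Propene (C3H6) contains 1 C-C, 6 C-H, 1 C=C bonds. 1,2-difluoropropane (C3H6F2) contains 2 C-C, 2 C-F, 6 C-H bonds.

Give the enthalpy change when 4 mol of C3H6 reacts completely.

Bonds broken (reactants):
  C-C: 1 × 353 = 353
  C-H: 6 × 429 = 2574
  C=C: 1 × 625 = 625
  F-F: 1 × 150 = 150
  Σ(broken) = 3702 kJ
Bonds formed (products):
  C-C: 2 × 353 = 706
  C-F: 2 × 495 = 990
  C-H: 6 × 429 = 2574
  Σ(formed) = 4270 kJ
ΔH = Σ(broken) − Σ(formed) = 3702 − 4270 = −568 kJ
For 4× the reaction as written: 4 × (−568) = −2272 kJ

ΔH = −2272 kJ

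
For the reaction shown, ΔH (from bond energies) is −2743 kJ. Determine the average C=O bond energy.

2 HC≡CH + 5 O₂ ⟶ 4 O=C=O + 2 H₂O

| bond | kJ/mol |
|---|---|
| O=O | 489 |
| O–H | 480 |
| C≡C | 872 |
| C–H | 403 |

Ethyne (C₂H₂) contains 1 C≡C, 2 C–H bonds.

D(C=O) ≈ 828 kJ/mol

Let D be the C=O bond energy.
Σ(broken) = 2×872 + 4×403 + 5×489 = 5801
Σ(formed) = 8×D + 4×480 = 1920 + 8D
ΔH = Σ(broken) − Σ(formed) = (5801) − (1920 + 8D) = +3881 − 8D
Setting this equal to −2743 kJ gives 8D = 6624, so D = 828 kJ/mol.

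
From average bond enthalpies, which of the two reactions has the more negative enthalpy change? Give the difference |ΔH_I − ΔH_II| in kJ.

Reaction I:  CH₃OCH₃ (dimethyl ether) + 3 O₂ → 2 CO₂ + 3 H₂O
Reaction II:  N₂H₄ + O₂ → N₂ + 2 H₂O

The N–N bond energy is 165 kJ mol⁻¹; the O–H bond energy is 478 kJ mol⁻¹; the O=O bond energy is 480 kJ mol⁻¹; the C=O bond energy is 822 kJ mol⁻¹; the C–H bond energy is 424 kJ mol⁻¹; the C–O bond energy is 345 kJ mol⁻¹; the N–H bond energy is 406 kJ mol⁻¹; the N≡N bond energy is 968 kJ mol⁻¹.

Reaction I, by 871 kJ

Reaction I:
  Bonds broken (reactants):
    C–H: 6 × 424 = 2544
    C–O: 2 × 345 = 690
    O=O: 3 × 480 = 1440
    Σ(broken) = 4674 kJ
  Bonds formed (products):
    C=O: 4 × 822 = 3288
    O–H: 6 × 478 = 2868
    Σ(formed) = 6156 kJ
  ΔH_I = 4674 − 6156 = −1482 kJ
Reaction II:
  Bonds broken (reactants):
    N–H: 4 × 406 = 1624
    N–N: 1 × 165 = 165
    O=O: 1 × 480 = 480
    Σ(broken) = 2269 kJ
  Bonds formed (products):
    N≡N: 1 × 968 = 968
    O–H: 4 × 478 = 1912
    Σ(formed) = 2880 kJ
  ΔH_II = 2269 − 2880 = −611 kJ
ΔH_I − ΔH_II = −871 kJ, so reaction I has the more negative ΔH; |ΔH_I − ΔH_II| = 871 kJ.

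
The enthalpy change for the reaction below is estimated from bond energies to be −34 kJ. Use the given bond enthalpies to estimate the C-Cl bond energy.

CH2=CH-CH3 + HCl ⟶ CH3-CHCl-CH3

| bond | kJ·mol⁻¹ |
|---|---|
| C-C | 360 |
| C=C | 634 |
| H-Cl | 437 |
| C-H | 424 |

Let D be the C-Cl bond energy.
Σ(broken) = 1×360 + 6×424 + 1×634 + 1×437 = 3975
Σ(formed) = 2×360 + 1×D + 7×424 = 3688 + D
ΔH = Σ(broken) − Σ(formed) = (3975) − (3688 + D) = +287 − D
Setting this equal to −34 kJ gives D = 321 kJ/mol.

D(C-Cl) ≈ 321 kJ/mol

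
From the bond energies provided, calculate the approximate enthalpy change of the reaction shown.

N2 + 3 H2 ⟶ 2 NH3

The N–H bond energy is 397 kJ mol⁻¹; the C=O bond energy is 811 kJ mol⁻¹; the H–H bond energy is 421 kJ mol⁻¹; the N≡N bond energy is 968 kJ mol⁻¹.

ΔH ≈ −151 kJ

Bonds broken (reactants):
  H–H: 3 × 421 = 1263
  N≡N: 1 × 968 = 968
  Σ(broken) = 2231 kJ
Bonds formed (products):
  N–H: 6 × 397 = 2382
  Σ(formed) = 2382 kJ
ΔH = Σ(broken) − Σ(formed) = 2231 − 2382 = −151 kJ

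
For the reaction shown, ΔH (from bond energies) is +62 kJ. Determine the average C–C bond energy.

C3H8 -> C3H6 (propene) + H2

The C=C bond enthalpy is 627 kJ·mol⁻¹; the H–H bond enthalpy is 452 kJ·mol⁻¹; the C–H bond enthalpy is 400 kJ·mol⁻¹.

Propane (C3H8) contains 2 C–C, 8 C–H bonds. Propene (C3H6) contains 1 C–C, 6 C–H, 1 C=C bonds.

D(C–C) ≈ 341 kJ/mol

Let D be the C–C bond energy.
Σ(broken) = 2×D + 8×400 = 3200 + 2D
Σ(formed) = 1×D + 6×400 + 1×627 + 1×452 = 3479 + D
ΔH = Σ(broken) − Σ(formed) = (3200 + 2D) − (3479 + D) = −279 + D
Setting this equal to +62 kJ gives D = 341 kJ/mol.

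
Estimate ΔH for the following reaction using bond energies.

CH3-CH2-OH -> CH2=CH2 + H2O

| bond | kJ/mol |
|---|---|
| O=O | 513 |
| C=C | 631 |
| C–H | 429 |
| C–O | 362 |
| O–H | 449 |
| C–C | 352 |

Bonds broken (reactants):
  C–C: 1 × 352 = 352
  C–H: 5 × 429 = 2145
  C–O: 1 × 362 = 362
  O–H: 1 × 449 = 449
  Σ(broken) = 3308 kJ
Bonds formed (products):
  C–H: 4 × 429 = 1716
  C=C: 1 × 631 = 631
  O–H: 2 × 449 = 898
  Σ(formed) = 3245 kJ
ΔH = Σ(broken) − Σ(formed) = 3308 − 3245 = +63 kJ

ΔH ≈ +63 kJ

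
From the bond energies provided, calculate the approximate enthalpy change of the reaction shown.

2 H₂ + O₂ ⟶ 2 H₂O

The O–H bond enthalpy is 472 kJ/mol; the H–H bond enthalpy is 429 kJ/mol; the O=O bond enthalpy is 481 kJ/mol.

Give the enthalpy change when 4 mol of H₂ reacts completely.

Bonds broken (reactants):
  H–H: 2 × 429 = 858
  O=O: 1 × 481 = 481
  Σ(broken) = 1339 kJ
Bonds formed (products):
  O–H: 4 × 472 = 1888
  Σ(formed) = 1888 kJ
ΔH = Σ(broken) − Σ(formed) = 1339 − 1888 = −549 kJ
For 2× the reaction as written: 2 × (−549) = −1098 kJ

ΔH = −1098 kJ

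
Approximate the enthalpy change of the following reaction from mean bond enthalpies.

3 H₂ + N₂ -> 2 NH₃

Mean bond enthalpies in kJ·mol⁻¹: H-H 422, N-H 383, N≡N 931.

Bonds broken (reactants):
  H-H: 3 × 422 = 1266
  N≡N: 1 × 931 = 931
  Σ(broken) = 2197 kJ
Bonds formed (products):
  N-H: 6 × 383 = 2298
  Σ(formed) = 2298 kJ
ΔH = Σ(broken) − Σ(formed) = 2197 − 2298 = −101 kJ

ΔH ≈ −101 kJ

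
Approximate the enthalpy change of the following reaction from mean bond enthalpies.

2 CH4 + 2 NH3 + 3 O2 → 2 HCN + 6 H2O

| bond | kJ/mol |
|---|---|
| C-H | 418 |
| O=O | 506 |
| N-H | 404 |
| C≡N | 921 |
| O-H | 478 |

ΔH ≈ −1128 kJ

Bonds broken (reactants):
  C-H: 8 × 418 = 3344
  N-H: 6 × 404 = 2424
  O=O: 3 × 506 = 1518
  Σ(broken) = 7286 kJ
Bonds formed (products):
  C≡N: 2 × 921 = 1842
  C-H: 2 × 418 = 836
  O-H: 12 × 478 = 5736
  Σ(formed) = 8414 kJ
ΔH = Σ(broken) − Σ(formed) = 7286 − 8414 = −1128 kJ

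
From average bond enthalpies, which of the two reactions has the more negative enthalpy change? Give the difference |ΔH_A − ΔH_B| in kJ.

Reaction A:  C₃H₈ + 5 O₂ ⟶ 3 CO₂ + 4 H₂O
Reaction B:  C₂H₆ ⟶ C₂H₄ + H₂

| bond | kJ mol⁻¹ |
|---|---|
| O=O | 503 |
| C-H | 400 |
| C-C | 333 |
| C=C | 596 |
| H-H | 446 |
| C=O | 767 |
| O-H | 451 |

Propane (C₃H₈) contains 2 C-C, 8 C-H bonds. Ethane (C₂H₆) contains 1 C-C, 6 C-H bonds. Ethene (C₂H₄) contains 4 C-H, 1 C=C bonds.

Reaction A, by 1920 kJ

Reaction A:
  Bonds broken (reactants):
    C-C: 2 × 333 = 666
    C-H: 8 × 400 = 3200
    O=O: 5 × 503 = 2515
    Σ(broken) = 6381 kJ
  Bonds formed (products):
    C=O: 6 × 767 = 4602
    O-H: 8 × 451 = 3608
    Σ(formed) = 8210 kJ
  ΔH_A = 6381 − 8210 = −1829 kJ
Reaction B:
  Bonds broken (reactants):
    C-C: 1 × 333 = 333
    C-H: 6 × 400 = 2400
    Σ(broken) = 2733 kJ
  Bonds formed (products):
    C-H: 4 × 400 = 1600
    C=C: 1 × 596 = 596
    H-H: 1 × 446 = 446
    Σ(formed) = 2642 kJ
  ΔH_B = 2733 − 2642 = +91 kJ
ΔH_A − ΔH_B = −1920 kJ, so reaction A has the more negative ΔH; |ΔH_A − ΔH_B| = 1920 kJ.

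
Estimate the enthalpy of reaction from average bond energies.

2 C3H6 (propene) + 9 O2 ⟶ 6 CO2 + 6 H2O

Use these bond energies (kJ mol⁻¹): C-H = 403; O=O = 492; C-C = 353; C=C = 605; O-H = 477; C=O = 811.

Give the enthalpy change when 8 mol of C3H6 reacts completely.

Bonds broken (reactants):
  C-C: 2 × 353 = 706
  C-H: 12 × 403 = 4836
  C=C: 2 × 605 = 1210
  O=O: 9 × 492 = 4428
  Σ(broken) = 11180 kJ
Bonds formed (products):
  C=O: 12 × 811 = 9732
  O-H: 12 × 477 = 5724
  Σ(formed) = 15456 kJ
ΔH = Σ(broken) − Σ(formed) = 11180 − 15456 = −4276 kJ
For 4× the reaction as written: 4 × (−4276) = −17104 kJ

ΔH = −17104 kJ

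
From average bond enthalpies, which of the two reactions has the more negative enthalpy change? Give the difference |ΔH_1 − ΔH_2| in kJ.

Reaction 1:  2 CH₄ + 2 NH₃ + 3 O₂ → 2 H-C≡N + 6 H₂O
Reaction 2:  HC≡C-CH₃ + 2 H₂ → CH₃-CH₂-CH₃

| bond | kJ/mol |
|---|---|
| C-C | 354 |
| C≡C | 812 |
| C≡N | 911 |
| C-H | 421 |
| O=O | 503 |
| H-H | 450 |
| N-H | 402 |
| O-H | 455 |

Reaction 1:
  Bonds broken (reactants):
    C-H: 8 × 421 = 3368
    N-H: 6 × 402 = 2412
    O=O: 3 × 503 = 1509
    Σ(broken) = 7289 kJ
  Bonds formed (products):
    C≡N: 2 × 911 = 1822
    C-H: 2 × 421 = 842
    O-H: 12 × 455 = 5460
    Σ(formed) = 8124 kJ
  ΔH_1 = 7289 − 8124 = −835 kJ
Reaction 2:
  Bonds broken (reactants):
    C≡C: 1 × 812 = 812
    C-C: 1 × 354 = 354
    C-H: 4 × 421 = 1684
    H-H: 2 × 450 = 900
    Σ(broken) = 3750 kJ
  Bonds formed (products):
    C-C: 2 × 354 = 708
    C-H: 8 × 421 = 3368
    Σ(formed) = 4076 kJ
  ΔH_2 = 3750 − 4076 = −326 kJ
ΔH_1 − ΔH_2 = −509 kJ, so reaction 1 has the more negative ΔH; |ΔH_1 − ΔH_2| = 509 kJ.

Reaction 1, by 509 kJ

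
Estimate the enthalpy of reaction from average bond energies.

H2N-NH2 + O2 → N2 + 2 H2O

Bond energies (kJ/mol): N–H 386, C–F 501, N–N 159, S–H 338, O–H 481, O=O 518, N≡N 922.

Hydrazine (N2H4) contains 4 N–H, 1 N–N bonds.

ΔH ≈ −625 kJ

Bonds broken (reactants):
  N–H: 4 × 386 = 1544
  N–N: 1 × 159 = 159
  O=O: 1 × 518 = 518
  Σ(broken) = 2221 kJ
Bonds formed (products):
  N≡N: 1 × 922 = 922
  O–H: 4 × 481 = 1924
  Σ(formed) = 2846 kJ
ΔH = Σ(broken) − Σ(formed) = 2221 − 2846 = −625 kJ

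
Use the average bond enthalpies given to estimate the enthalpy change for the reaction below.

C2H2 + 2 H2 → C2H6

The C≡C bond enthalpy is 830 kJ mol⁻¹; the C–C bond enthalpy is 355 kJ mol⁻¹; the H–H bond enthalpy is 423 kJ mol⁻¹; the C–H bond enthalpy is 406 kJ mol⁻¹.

ΔH ≈ −303 kJ

Bonds broken (reactants):
  C≡C: 1 × 830 = 830
  C–H: 2 × 406 = 812
  H–H: 2 × 423 = 846
  Σ(broken) = 2488 kJ
Bonds formed (products):
  C–C: 1 × 355 = 355
  C–H: 6 × 406 = 2436
  Σ(formed) = 2791 kJ
ΔH = Σ(broken) − Σ(formed) = 2488 − 2791 = −303 kJ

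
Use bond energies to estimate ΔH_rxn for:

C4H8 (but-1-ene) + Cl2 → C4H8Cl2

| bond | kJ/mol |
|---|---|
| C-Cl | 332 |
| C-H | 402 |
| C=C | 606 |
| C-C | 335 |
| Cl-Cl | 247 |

ΔH ≈ −146 kJ

Bonds broken (reactants):
  C-C: 2 × 335 = 670
  C-H: 8 × 402 = 3216
  C=C: 1 × 606 = 606
  Cl-Cl: 1 × 247 = 247
  Σ(broken) = 4739 kJ
Bonds formed (products):
  C-C: 3 × 335 = 1005
  C-Cl: 2 × 332 = 664
  C-H: 8 × 402 = 3216
  Σ(formed) = 4885 kJ
ΔH = Σ(broken) − Σ(formed) = 4739 − 4885 = −146 kJ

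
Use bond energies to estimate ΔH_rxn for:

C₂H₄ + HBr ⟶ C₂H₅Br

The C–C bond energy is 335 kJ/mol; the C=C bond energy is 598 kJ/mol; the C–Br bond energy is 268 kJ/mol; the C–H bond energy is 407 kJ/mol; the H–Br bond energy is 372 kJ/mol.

ΔH ≈ −40 kJ

Bonds broken (reactants):
  C–H: 4 × 407 = 1628
  C=C: 1 × 598 = 598
  H–Br: 1 × 372 = 372
  Σ(broken) = 2598 kJ
Bonds formed (products):
  C–Br: 1 × 268 = 268
  C–C: 1 × 335 = 335
  C–H: 5 × 407 = 2035
  Σ(formed) = 2638 kJ
ΔH = Σ(broken) − Σ(formed) = 2598 − 2638 = −40 kJ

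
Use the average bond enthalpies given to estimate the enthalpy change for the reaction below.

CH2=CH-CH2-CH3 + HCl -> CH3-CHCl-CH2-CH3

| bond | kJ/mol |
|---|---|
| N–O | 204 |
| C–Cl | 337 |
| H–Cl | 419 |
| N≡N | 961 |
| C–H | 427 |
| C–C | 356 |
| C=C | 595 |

Bonds broken (reactants):
  C–C: 2 × 356 = 712
  C–H: 8 × 427 = 3416
  C=C: 1 × 595 = 595
  H–Cl: 1 × 419 = 419
  Σ(broken) = 5142 kJ
Bonds formed (products):
  C–C: 3 × 356 = 1068
  C–Cl: 1 × 337 = 337
  C–H: 9 × 427 = 3843
  Σ(formed) = 5248 kJ
ΔH = Σ(broken) − Σ(formed) = 5142 − 5248 = −106 kJ

ΔH ≈ −106 kJ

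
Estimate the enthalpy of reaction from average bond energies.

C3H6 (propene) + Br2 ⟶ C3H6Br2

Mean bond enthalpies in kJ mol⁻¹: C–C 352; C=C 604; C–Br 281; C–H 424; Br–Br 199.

Bonds broken (reactants):
  Br–Br: 1 × 199 = 199
  C–C: 1 × 352 = 352
  C–H: 6 × 424 = 2544
  C=C: 1 × 604 = 604
  Σ(broken) = 3699 kJ
Bonds formed (products):
  C–Br: 2 × 281 = 562
  C–C: 2 × 352 = 704
  C–H: 6 × 424 = 2544
  Σ(formed) = 3810 kJ
ΔH = Σ(broken) − Σ(formed) = 3699 − 3810 = −111 kJ

ΔH ≈ −111 kJ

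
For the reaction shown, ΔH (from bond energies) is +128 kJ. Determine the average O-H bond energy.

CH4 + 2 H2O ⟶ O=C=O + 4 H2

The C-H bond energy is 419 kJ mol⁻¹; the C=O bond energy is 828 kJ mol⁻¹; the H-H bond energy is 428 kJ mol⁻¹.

D(O-H) ≈ 455 kJ/mol

Let D be the O-H bond energy.
Σ(broken) = 4×419 + 4×D = 1676 + 4D
Σ(formed) = 2×828 + 4×428 = 3368
ΔH = Σ(broken) − Σ(formed) = (1676 + 4D) − (3368) = −1692 + 4D
Setting this equal to +128 kJ gives 4D = 1820, so D = 455 kJ/mol.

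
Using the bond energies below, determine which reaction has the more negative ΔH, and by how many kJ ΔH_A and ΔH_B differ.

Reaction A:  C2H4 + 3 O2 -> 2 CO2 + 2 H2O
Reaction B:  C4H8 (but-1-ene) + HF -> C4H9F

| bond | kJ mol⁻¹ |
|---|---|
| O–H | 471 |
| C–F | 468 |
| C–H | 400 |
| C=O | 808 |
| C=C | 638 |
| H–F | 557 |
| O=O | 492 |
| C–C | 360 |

Reaction A, by 1369 kJ

Reaction A:
  Bonds broken (reactants):
    C–H: 4 × 400 = 1600
    C=C: 1 × 638 = 638
    O=O: 3 × 492 = 1476
    Σ(broken) = 3714 kJ
  Bonds formed (products):
    C=O: 4 × 808 = 3232
    O–H: 4 × 471 = 1884
    Σ(formed) = 5116 kJ
  ΔH_A = 3714 − 5116 = −1402 kJ
Reaction B:
  Bonds broken (reactants):
    C–C: 2 × 360 = 720
    C–H: 8 × 400 = 3200
    C=C: 1 × 638 = 638
    H–F: 1 × 557 = 557
    Σ(broken) = 5115 kJ
  Bonds formed (products):
    C–C: 3 × 360 = 1080
    C–F: 1 × 468 = 468
    C–H: 9 × 400 = 3600
    Σ(formed) = 5148 kJ
  ΔH_B = 5115 − 5148 = −33 kJ
ΔH_A − ΔH_B = −1369 kJ, so reaction A has the more negative ΔH; |ΔH_A − ΔH_B| = 1369 kJ.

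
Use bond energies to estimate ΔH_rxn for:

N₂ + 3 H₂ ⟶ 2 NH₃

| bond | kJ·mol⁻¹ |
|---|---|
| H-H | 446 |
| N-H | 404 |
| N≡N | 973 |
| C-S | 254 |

ΔH ≈ −113 kJ

Bonds broken (reactants):
  H-H: 3 × 446 = 1338
  N≡N: 1 × 973 = 973
  Σ(broken) = 2311 kJ
Bonds formed (products):
  N-H: 6 × 404 = 2424
  Σ(formed) = 2424 kJ
ΔH = Σ(broken) − Σ(formed) = 2311 − 2424 = −113 kJ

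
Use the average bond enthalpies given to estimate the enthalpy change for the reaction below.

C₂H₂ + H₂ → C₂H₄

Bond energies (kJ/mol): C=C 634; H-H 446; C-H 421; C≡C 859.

ΔH ≈ −171 kJ

Bonds broken (reactants):
  C≡C: 1 × 859 = 859
  C-H: 2 × 421 = 842
  H-H: 1 × 446 = 446
  Σ(broken) = 2147 kJ
Bonds formed (products):
  C-H: 4 × 421 = 1684
  C=C: 1 × 634 = 634
  Σ(formed) = 2318 kJ
ΔH = Σ(broken) − Σ(formed) = 2147 − 2318 = −171 kJ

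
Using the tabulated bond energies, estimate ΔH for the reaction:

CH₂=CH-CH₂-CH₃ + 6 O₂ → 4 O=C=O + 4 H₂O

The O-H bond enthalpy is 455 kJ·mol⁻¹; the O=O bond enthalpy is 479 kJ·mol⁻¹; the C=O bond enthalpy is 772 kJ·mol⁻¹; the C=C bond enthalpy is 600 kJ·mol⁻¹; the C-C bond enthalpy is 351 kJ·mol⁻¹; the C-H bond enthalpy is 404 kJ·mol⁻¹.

ΔH ≈ −2408 kJ

Bonds broken (reactants):
  C-C: 2 × 351 = 702
  C-H: 8 × 404 = 3232
  C=C: 1 × 600 = 600
  O=O: 6 × 479 = 2874
  Σ(broken) = 7408 kJ
Bonds formed (products):
  C=O: 8 × 772 = 6176
  O-H: 8 × 455 = 3640
  Σ(formed) = 9816 kJ
ΔH = Σ(broken) − Σ(formed) = 7408 − 9816 = −2408 kJ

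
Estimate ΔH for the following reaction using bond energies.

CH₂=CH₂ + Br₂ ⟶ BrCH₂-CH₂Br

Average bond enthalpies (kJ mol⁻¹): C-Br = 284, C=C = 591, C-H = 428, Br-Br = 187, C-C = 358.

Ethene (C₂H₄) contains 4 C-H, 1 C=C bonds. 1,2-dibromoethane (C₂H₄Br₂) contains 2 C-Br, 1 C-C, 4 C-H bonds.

Bonds broken (reactants):
  Br-Br: 1 × 187 = 187
  C-H: 4 × 428 = 1712
  C=C: 1 × 591 = 591
  Σ(broken) = 2490 kJ
Bonds formed (products):
  C-Br: 2 × 284 = 568
  C-C: 1 × 358 = 358
  C-H: 4 × 428 = 1712
  Σ(formed) = 2638 kJ
ΔH = Σ(broken) − Σ(formed) = 2490 − 2638 = −148 kJ

ΔH ≈ −148 kJ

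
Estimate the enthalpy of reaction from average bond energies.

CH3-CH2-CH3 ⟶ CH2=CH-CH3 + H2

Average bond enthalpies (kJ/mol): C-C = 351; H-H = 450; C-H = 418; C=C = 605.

ΔH ≈ +132 kJ

Bonds broken (reactants):
  C-C: 2 × 351 = 702
  C-H: 8 × 418 = 3344
  Σ(broken) = 4046 kJ
Bonds formed (products):
  C-C: 1 × 351 = 351
  C-H: 6 × 418 = 2508
  C=C: 1 × 605 = 605
  H-H: 1 × 450 = 450
  Σ(formed) = 3914 kJ
ΔH = Σ(broken) − Σ(formed) = 4046 − 3914 = +132 kJ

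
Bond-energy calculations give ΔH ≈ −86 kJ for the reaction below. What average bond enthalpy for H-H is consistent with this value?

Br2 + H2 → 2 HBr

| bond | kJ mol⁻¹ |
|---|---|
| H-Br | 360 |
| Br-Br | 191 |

D(H-H) ≈ 443 kJ/mol

Let D be the H-H bond energy.
Σ(broken) = 1×191 + 1×D = 191 + D
Σ(formed) = 2×360 = 720
ΔH = Σ(broken) − Σ(formed) = (191 + D) − (720) = −529 + D
Setting this equal to −86 kJ gives D = 443 kJ/mol.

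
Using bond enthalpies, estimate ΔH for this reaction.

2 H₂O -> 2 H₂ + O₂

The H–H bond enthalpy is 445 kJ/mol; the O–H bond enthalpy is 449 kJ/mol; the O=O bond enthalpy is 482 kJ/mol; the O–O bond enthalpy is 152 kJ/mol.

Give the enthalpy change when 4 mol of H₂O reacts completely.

ΔH = +848 kJ

Bonds broken (reactants):
  O–H: 4 × 449 = 1796
  Σ(broken) = 1796 kJ
Bonds formed (products):
  H–H: 2 × 445 = 890
  O=O: 1 × 482 = 482
  Σ(formed) = 1372 kJ
ΔH = Σ(broken) − Σ(formed) = 1796 − 1372 = +424 kJ
For 2× the reaction as written: 2 × (+424) = +848 kJ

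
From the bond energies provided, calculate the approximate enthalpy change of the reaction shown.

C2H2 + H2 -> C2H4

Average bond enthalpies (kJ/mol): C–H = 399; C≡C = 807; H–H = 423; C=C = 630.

Bonds broken (reactants):
  C≡C: 1 × 807 = 807
  C–H: 2 × 399 = 798
  H–H: 1 × 423 = 423
  Σ(broken) = 2028 kJ
Bonds formed (products):
  C–H: 4 × 399 = 1596
  C=C: 1 × 630 = 630
  Σ(formed) = 2226 kJ
ΔH = Σ(broken) − Σ(formed) = 2028 − 2226 = −198 kJ

ΔH ≈ −198 kJ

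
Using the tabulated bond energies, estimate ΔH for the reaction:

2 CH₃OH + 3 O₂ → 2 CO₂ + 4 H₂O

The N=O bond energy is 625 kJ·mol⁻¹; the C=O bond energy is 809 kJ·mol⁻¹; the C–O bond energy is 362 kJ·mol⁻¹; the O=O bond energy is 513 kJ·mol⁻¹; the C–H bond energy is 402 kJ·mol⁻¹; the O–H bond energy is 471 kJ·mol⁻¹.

Bonds broken (reactants):
  C–H: 6 × 402 = 2412
  C–O: 2 × 362 = 724
  O–H: 2 × 471 = 942
  O=O: 3 × 513 = 1539
  Σ(broken) = 5617 kJ
Bonds formed (products):
  C=O: 4 × 809 = 3236
  O–H: 8 × 471 = 3768
  Σ(formed) = 7004 kJ
ΔH = Σ(broken) − Σ(formed) = 5617 − 7004 = −1387 kJ

ΔH ≈ −1387 kJ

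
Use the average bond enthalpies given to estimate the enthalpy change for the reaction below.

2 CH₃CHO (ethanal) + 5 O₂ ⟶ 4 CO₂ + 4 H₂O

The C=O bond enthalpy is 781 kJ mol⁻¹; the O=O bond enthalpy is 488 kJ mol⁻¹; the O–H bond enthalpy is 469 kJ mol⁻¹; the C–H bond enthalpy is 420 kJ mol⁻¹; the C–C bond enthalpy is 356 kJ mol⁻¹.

Bonds broken (reactants):
  C–C: 2 × 356 = 712
  C–H: 8 × 420 = 3360
  C=O: 2 × 781 = 1562
  O=O: 5 × 488 = 2440
  Σ(broken) = 8074 kJ
Bonds formed (products):
  C=O: 8 × 781 = 6248
  O–H: 8 × 469 = 3752
  Σ(formed) = 10000 kJ
ΔH = Σ(broken) − Σ(formed) = 8074 − 10000 = −1926 kJ

ΔH ≈ −1926 kJ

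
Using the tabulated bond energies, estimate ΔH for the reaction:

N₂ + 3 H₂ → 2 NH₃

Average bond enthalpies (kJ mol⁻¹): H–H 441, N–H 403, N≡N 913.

Bonds broken (reactants):
  H–H: 3 × 441 = 1323
  N≡N: 1 × 913 = 913
  Σ(broken) = 2236 kJ
Bonds formed (products):
  N–H: 6 × 403 = 2418
  Σ(formed) = 2418 kJ
ΔH = Σ(broken) − Σ(formed) = 2236 − 2418 = −182 kJ

ΔH ≈ −182 kJ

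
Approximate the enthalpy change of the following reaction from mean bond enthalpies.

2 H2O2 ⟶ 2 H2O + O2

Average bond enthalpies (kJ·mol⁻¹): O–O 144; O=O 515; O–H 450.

Bonds broken (reactants):
  O–H: 4 × 450 = 1800
  O–O: 2 × 144 = 288
  Σ(broken) = 2088 kJ
Bonds formed (products):
  O–H: 4 × 450 = 1800
  O=O: 1 × 515 = 515
  Σ(formed) = 2315 kJ
ΔH = Σ(broken) − Σ(formed) = 2088 − 2315 = −227 kJ

ΔH ≈ −227 kJ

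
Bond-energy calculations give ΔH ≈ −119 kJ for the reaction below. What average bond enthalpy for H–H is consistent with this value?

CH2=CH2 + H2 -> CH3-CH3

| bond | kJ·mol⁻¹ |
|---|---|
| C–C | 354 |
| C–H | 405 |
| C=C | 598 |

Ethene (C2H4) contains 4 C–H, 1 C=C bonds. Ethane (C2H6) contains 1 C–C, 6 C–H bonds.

Let D be the H–H bond energy.
Σ(broken) = 4×405 + 1×598 + 1×D = 2218 + D
Σ(formed) = 1×354 + 6×405 = 2784
ΔH = Σ(broken) − Σ(formed) = (2218 + D) − (2784) = −566 + D
Setting this equal to −119 kJ gives D = 447 kJ/mol.

D(H–H) ≈ 447 kJ/mol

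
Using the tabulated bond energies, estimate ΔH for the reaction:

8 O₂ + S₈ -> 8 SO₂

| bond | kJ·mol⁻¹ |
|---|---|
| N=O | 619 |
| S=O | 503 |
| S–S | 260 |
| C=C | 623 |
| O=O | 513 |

ΔH ≈ −1864 kJ

Bonds broken (reactants):
  O=O: 8 × 513 = 4104
  S–S: 8 × 260 = 2080
  Σ(broken) = 6184 kJ
Bonds formed (products):
  S=O: 16 × 503 = 8048
  Σ(formed) = 8048 kJ
ΔH = Σ(broken) − Σ(formed) = 6184 − 8048 = −1864 kJ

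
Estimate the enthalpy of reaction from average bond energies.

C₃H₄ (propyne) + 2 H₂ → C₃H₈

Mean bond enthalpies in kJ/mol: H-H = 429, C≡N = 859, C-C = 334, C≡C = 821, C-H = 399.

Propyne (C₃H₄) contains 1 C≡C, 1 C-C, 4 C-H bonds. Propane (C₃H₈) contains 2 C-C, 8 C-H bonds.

ΔH ≈ −251 kJ

Bonds broken (reactants):
  C≡C: 1 × 821 = 821
  C-C: 1 × 334 = 334
  C-H: 4 × 399 = 1596
  H-H: 2 × 429 = 858
  Σ(broken) = 3609 kJ
Bonds formed (products):
  C-C: 2 × 334 = 668
  C-H: 8 × 399 = 3192
  Σ(formed) = 3860 kJ
ΔH = Σ(broken) − Σ(formed) = 3609 − 3860 = −251 kJ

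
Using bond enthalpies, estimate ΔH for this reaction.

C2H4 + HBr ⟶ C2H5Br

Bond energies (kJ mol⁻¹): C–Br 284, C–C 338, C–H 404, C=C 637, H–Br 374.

Bonds broken (reactants):
  C–H: 4 × 404 = 1616
  C=C: 1 × 637 = 637
  H–Br: 1 × 374 = 374
  Σ(broken) = 2627 kJ
Bonds formed (products):
  C–Br: 1 × 284 = 284
  C–C: 1 × 338 = 338
  C–H: 5 × 404 = 2020
  Σ(formed) = 2642 kJ
ΔH = Σ(broken) − Σ(formed) = 2627 − 2642 = −15 kJ

ΔH ≈ −15 kJ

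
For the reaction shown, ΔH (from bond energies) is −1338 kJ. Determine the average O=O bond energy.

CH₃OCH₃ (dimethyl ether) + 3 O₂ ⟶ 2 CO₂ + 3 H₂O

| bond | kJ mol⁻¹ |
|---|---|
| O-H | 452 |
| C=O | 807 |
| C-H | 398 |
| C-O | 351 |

Let D be the O=O bond energy.
Σ(broken) = 6×398 + 2×351 + 3×D = 3090 + 3D
Σ(formed) = 4×807 + 6×452 = 5940
ΔH = Σ(broken) − Σ(formed) = (3090 + 3D) − (5940) = −2850 + 3D
Setting this equal to −1338 kJ gives 3D = 1512, so D = 504 kJ/mol.

D(O=O) ≈ 504 kJ/mol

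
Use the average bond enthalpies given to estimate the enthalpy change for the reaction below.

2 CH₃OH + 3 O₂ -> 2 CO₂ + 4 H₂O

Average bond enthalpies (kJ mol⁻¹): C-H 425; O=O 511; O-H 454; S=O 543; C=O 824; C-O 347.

ΔH ≈ −1243 kJ

Bonds broken (reactants):
  C-H: 6 × 425 = 2550
  C-O: 2 × 347 = 694
  O-H: 2 × 454 = 908
  O=O: 3 × 511 = 1533
  Σ(broken) = 5685 kJ
Bonds formed (products):
  C=O: 4 × 824 = 3296
  O-H: 8 × 454 = 3632
  Σ(formed) = 6928 kJ
ΔH = Σ(broken) − Σ(formed) = 5685 − 6928 = −1243 kJ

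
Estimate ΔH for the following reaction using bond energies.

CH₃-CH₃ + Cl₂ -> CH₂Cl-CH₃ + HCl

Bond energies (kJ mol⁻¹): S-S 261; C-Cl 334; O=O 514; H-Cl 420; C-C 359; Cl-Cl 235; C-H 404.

ΔH ≈ −115 kJ

Bonds broken (reactants):
  C-C: 1 × 359 = 359
  C-H: 6 × 404 = 2424
  Cl-Cl: 1 × 235 = 235
  Σ(broken) = 3018 kJ
Bonds formed (products):
  C-C: 1 × 359 = 359
  C-Cl: 1 × 334 = 334
  C-H: 5 × 404 = 2020
  H-Cl: 1 × 420 = 420
  Σ(formed) = 3133 kJ
ΔH = Σ(broken) − Σ(formed) = 3018 − 3133 = −115 kJ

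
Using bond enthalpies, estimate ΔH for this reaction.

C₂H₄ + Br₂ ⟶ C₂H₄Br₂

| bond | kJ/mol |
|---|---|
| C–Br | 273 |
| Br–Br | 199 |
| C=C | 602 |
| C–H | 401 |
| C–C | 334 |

ΔH ≈ −79 kJ

Bonds broken (reactants):
  Br–Br: 1 × 199 = 199
  C–H: 4 × 401 = 1604
  C=C: 1 × 602 = 602
  Σ(broken) = 2405 kJ
Bonds formed (products):
  C–Br: 2 × 273 = 546
  C–C: 1 × 334 = 334
  C–H: 4 × 401 = 1604
  Σ(formed) = 2484 kJ
ΔH = Σ(broken) − Σ(formed) = 2405 − 2484 = −79 kJ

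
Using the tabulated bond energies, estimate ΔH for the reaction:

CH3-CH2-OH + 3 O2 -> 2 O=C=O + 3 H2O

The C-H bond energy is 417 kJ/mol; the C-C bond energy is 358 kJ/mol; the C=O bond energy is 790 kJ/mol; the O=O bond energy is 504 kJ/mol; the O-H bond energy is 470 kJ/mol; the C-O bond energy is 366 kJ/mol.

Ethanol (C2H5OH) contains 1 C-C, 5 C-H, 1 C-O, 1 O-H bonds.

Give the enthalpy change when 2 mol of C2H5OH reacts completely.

Bonds broken (reactants):
  C-C: 1 × 358 = 358
  C-H: 5 × 417 = 2085
  C-O: 1 × 366 = 366
  O-H: 1 × 470 = 470
  O=O: 3 × 504 = 1512
  Σ(broken) = 4791 kJ
Bonds formed (products):
  C=O: 4 × 790 = 3160
  O-H: 6 × 470 = 2820
  Σ(formed) = 5980 kJ
ΔH = Σ(broken) − Σ(formed) = 4791 − 5980 = −1189 kJ
For 2× the reaction as written: 2 × (−1189) = −2378 kJ

ΔH = −2378 kJ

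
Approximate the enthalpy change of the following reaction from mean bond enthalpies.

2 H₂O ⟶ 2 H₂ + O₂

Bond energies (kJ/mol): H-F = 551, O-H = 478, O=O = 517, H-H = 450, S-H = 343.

ΔH ≈ +495 kJ

Bonds broken (reactants):
  O-H: 4 × 478 = 1912
  Σ(broken) = 1912 kJ
Bonds formed (products):
  H-H: 2 × 450 = 900
  O=O: 1 × 517 = 517
  Σ(formed) = 1417 kJ
ΔH = Σ(broken) − Σ(formed) = 1912 − 1417 = +495 kJ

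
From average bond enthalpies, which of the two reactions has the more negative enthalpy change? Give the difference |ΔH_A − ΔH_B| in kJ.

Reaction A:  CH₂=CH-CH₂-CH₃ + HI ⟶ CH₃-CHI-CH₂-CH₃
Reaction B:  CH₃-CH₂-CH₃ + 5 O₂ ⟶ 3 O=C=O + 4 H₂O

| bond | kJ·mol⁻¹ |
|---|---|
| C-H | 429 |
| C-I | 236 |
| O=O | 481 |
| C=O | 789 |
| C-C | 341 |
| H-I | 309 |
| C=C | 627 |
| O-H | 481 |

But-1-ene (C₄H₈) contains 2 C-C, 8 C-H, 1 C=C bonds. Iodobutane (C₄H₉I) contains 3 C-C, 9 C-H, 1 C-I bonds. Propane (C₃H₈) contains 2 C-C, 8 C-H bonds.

Reaction B, by 1993 kJ

Reaction A:
  Bonds broken (reactants):
    C-C: 2 × 341 = 682
    C-H: 8 × 429 = 3432
    C=C: 1 × 627 = 627
    H-I: 1 × 309 = 309
    Σ(broken) = 5050 kJ
  Bonds formed (products):
    C-C: 3 × 341 = 1023
    C-H: 9 × 429 = 3861
    C-I: 1 × 236 = 236
    Σ(formed) = 5120 kJ
  ΔH_A = 5050 − 5120 = −70 kJ
Reaction B:
  Bonds broken (reactants):
    C-C: 2 × 341 = 682
    C-H: 8 × 429 = 3432
    O=O: 5 × 481 = 2405
    Σ(broken) = 6519 kJ
  Bonds formed (products):
    C=O: 6 × 789 = 4734
    O-H: 8 × 481 = 3848
    Σ(formed) = 8582 kJ
  ΔH_B = 6519 − 8582 = −2063 kJ
ΔH_A − ΔH_B = +1993 kJ, so reaction B has the more negative ΔH; |ΔH_A − ΔH_B| = 1993 kJ.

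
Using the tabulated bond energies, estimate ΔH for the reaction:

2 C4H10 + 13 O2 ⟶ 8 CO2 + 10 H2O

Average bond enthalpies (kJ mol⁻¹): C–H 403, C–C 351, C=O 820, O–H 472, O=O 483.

ΔH ≈ −6115 kJ

Bonds broken (reactants):
  C–C: 6 × 351 = 2106
  C–H: 20 × 403 = 8060
  O=O: 13 × 483 = 6279
  Σ(broken) = 16445 kJ
Bonds formed (products):
  C=O: 16 × 820 = 13120
  O–H: 20 × 472 = 9440
  Σ(formed) = 22560 kJ
ΔH = Σ(broken) − Σ(formed) = 16445 − 22560 = −6115 kJ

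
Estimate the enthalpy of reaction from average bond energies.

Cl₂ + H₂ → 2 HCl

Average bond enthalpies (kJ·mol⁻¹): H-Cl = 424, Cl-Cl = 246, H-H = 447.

ΔH ≈ −155 kJ

Bonds broken (reactants):
  Cl-Cl: 1 × 246 = 246
  H-H: 1 × 447 = 447
  Σ(broken) = 693 kJ
Bonds formed (products):
  H-Cl: 2 × 424 = 848
  Σ(formed) = 848 kJ
ΔH = Σ(broken) − Σ(formed) = 693 − 848 = −155 kJ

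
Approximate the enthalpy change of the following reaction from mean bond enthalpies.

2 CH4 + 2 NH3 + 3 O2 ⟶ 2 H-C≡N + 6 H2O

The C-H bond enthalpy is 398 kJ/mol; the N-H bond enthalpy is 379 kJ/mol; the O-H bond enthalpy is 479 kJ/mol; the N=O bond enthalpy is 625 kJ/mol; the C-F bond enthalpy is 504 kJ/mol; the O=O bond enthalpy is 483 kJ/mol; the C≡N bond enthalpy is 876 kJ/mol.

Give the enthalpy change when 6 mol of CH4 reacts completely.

Bonds broken (reactants):
  C-H: 8 × 398 = 3184
  N-H: 6 × 379 = 2274
  O=O: 3 × 483 = 1449
  Σ(broken) = 6907 kJ
Bonds formed (products):
  C≡N: 2 × 876 = 1752
  C-H: 2 × 398 = 796
  O-H: 12 × 479 = 5748
  Σ(formed) = 8296 kJ
ΔH = Σ(broken) − Σ(formed) = 6907 − 8296 = −1389 kJ
For 3× the reaction as written: 3 × (−1389) = −4167 kJ

ΔH = −4167 kJ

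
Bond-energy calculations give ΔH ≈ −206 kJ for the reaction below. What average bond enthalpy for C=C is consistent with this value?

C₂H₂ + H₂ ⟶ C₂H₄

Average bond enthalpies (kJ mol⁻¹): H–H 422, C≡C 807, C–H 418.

D(C=C) ≈ 599 kJ/mol

Let D be the C=C bond energy.
Σ(broken) = 1×807 + 2×418 + 1×422 = 2065
Σ(formed) = 4×418 + 1×D = 1672 + D
ΔH = Σ(broken) − Σ(formed) = (2065) − (1672 + D) = +393 − D
Setting this equal to −206 kJ gives D = 599 kJ/mol.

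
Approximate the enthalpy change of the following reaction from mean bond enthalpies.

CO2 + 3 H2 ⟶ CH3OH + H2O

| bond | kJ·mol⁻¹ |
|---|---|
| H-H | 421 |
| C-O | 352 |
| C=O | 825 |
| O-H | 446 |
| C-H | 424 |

Bonds broken (reactants):
  C=O: 2 × 825 = 1650
  H-H: 3 × 421 = 1263
  Σ(broken) = 2913 kJ
Bonds formed (products):
  C-H: 3 × 424 = 1272
  C-O: 1 × 352 = 352
  O-H: 3 × 446 = 1338
  Σ(formed) = 2962 kJ
ΔH = Σ(broken) − Σ(formed) = 2913 − 2962 = −49 kJ

ΔH ≈ −49 kJ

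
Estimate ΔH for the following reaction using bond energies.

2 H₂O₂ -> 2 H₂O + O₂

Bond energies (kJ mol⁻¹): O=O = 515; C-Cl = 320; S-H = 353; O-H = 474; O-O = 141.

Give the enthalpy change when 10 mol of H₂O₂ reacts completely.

ΔH = −1165 kJ

Bonds broken (reactants):
  O-H: 4 × 474 = 1896
  O-O: 2 × 141 = 282
  Σ(broken) = 2178 kJ
Bonds formed (products):
  O-H: 4 × 474 = 1896
  O=O: 1 × 515 = 515
  Σ(formed) = 2411 kJ
ΔH = Σ(broken) − Σ(formed) = 2178 − 2411 = −233 kJ
For 5× the reaction as written: 5 × (−233) = −1165 kJ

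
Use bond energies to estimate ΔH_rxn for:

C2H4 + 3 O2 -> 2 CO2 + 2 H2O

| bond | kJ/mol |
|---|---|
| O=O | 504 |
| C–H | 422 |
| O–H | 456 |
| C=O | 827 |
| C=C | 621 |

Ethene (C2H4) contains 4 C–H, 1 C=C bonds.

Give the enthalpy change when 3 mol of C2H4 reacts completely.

ΔH = −3933 kJ

Bonds broken (reactants):
  C–H: 4 × 422 = 1688
  C=C: 1 × 621 = 621
  O=O: 3 × 504 = 1512
  Σ(broken) = 3821 kJ
Bonds formed (products):
  C=O: 4 × 827 = 3308
  O–H: 4 × 456 = 1824
  Σ(formed) = 5132 kJ
ΔH = Σ(broken) − Σ(formed) = 3821 − 5132 = −1311 kJ
For 3× the reaction as written: 3 × (−1311) = −3933 kJ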